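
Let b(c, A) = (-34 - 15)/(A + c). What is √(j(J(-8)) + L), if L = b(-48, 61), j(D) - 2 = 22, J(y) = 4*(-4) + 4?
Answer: √3419/13 ≈ 4.4979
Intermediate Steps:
J(y) = -12 (J(y) = -16 + 4 = -12)
b(c, A) = -49/(A + c)
j(D) = 24 (j(D) = 2 + 22 = 24)
L = -49/13 (L = -49/(61 - 48) = -49/13 ≈ -3.7692)
√(j(J(-8)) + L) = √(24 - 49/13) = √(263/13) = √3419/13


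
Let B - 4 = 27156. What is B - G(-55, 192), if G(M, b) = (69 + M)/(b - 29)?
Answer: 4427066/163 ≈ 27160.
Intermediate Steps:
B = 27160 (B = 4 + 27156 = 27160)
G(M, b) = (69 + M)/(-29 + b)
B - G(-55, 192) = 27160 - (69 - 55)/(-29 + 192) = 27160 - 14/163 = 4427066/163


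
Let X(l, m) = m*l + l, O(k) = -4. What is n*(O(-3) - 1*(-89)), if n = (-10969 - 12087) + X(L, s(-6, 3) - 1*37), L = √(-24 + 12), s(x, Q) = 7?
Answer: -1959760 - 4930*I*√3 ≈ -1.9598e+6 - 8539.0*I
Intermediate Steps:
L = 2*I*√3 (L = √(-12) = 2*I*√3 ≈ 3.4641*I)
X(l, m) = l + l*m (X(l, m) = l*m + l = l + l*m)
n = -23056 - 58*I*√3 (n = (-10969 - 12087) + (2*I*√3)*(1 + (7 - 1*37)) = -23056 + (2*I*√3)*(1 + (7 - 37)) = -23056 + (2*I*√3)*(1 - 30) = -23056 + (2*I*√3)*(-29) = -23056 - 58*I*√3 ≈ -23056.0 - 100.46*I)
n*(O(-3) - 1*(-89)) = (-23056 - 58*I*√3)*(-4 - 1*(-89)) = (-23056 - 58*I*√3)*(-4 + 89) = (-23056 - 58*I*√3)*85 = -1959760 - 4930*I*√3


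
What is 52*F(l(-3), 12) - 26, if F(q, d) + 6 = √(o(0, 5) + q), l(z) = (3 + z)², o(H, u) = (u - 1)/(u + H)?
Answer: -338 + 104*√5/5 ≈ -291.49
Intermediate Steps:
o(H, u) = (-1 + u)/(H + u)
F(q, d) = -6 + √(⅘ + q) (F(q, d) = -6 + √((-1 + 5)/(0 + 5) + q) = -6 + √(4/5 + q) = -6 + √((⅕)*4 + q) = -6 + √(⅘ + q))
52*F(l(-3), 12) - 26 = 52*(-6 + √(20 + 25*(3 - 3)²)/5) - 26 = 52*(-6 + √(20 + 25*0²)/5) - 26 = 52*(-6 + √(20 + 25*0)/5) - 26 = 52*(-6 + √(20 + 0)/5) - 26 = 52*(-6 + √20/5) - 26 = 52*(-6 + (2*√5)/5) - 26 = 52*(-6 + 2*√5/5) - 26 = (-312 + 104*√5/5) - 26 = -338 + 104*√5/5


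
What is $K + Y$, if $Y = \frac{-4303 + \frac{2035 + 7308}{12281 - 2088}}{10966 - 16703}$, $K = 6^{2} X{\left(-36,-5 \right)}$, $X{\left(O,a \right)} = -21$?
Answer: $- \frac{44164943060}{58477241} \approx -755.25$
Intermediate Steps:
$K = -756$ ($K = 6^{2} \left(-21\right) = 36 \left(-21\right) = -756$)
$Y = \frac{43851136}{58477241}$ ($Y = \frac{-4303 + \frac{9343}{10193}}{-5737} = \left(-4303 + 9343 \cdot \frac{1}{10193}\right) \left(- \frac{1}{5737}\right) = \left(-4303 + \frac{9343}{10193}\right) \left(- \frac{1}{5737}\right) = \left(- \frac{43851136}{10193}\right) \left(- \frac{1}{5737}\right) = \frac{43851136}{58477241} \approx 0.74988$)
$K + Y = -756 + \frac{43851136}{58477241} = - \frac{44164943060}{58477241}$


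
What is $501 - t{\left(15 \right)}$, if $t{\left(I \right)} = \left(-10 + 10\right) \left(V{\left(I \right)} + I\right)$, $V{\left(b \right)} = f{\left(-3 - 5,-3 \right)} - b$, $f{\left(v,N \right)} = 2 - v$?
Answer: $501$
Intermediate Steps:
$V{\left(b \right)} = 10 - b$ ($V{\left(b \right)} = \left(2 - \left(-3 - 5\right)\right) - b = \left(2 - -8\right) - b = \left(2 + 8\right) - b = 10 - b$)
$t{\left(I \right)} = 0$ ($t{\left(I \right)} = \left(-10 + 10\right) \left(\left(10 - I\right) + I\right) = 0 \cdot 10 = 0$)
$501 - t{\left(15 \right)} = 501 - 0 = 501 + 0 = 501$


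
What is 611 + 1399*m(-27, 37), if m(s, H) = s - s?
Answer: 611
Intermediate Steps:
m(s, H) = 0
611 + 1399*m(-27, 37) = 611 + 1399*0 = 611 + 0 = 611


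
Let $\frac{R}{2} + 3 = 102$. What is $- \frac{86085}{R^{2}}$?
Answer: $- \frac{9565}{4356} \approx -2.1958$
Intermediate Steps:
$R = 198$ ($R = -6 + 2 \cdot 102 = -6 + 204 = 198$)
$- \frac{86085}{R^{2}} = - \frac{86085}{198^{2}} = - \frac{86085}{39204} = \left(-86085\right) \frac{1}{39204} = - \frac{9565}{4356}$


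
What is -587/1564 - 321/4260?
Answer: -125111/277610 ≈ -0.45067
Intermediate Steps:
-587/1564 - 321/4260 = -587*1/1564 - 321*1/4260 = -587/1564 - 107/1420 = -125111/277610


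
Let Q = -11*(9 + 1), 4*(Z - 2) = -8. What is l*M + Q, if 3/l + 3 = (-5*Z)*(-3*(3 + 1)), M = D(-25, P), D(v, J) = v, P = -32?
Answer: -85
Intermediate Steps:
Z = 0 (Z = 2 + (1/4)*(-8) = 2 - 2 = 0)
M = -25
Q = -110 (Q = -11*10 = -110)
l = -1 (l = 3/(-3 + (-5*0)*(-3*(3 + 1))) = 3/(-3 + 0*(-3*4)) = 3/(-3 + 0*(-12)) = 3/(-3 + 0) = 3/(-3) = 3*(-1/3) = -1)
l*M + Q = -1*(-25) - 110 = 25 - 110 = -85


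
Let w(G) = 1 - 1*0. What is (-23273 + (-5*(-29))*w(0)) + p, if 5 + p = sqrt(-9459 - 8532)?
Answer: -23133 + 3*I*sqrt(1999) ≈ -23133.0 + 134.13*I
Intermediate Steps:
w(G) = 1 (w(G) = 1 + 0 = 1)
p = -5 + 3*I*sqrt(1999) (p = -5 + sqrt(-9459 - 8532) = -5 + sqrt(-17991) = -5 + 3*I*sqrt(1999) ≈ -5.0 + 134.13*I)
(-23273 + (-5*(-29))*w(0)) + p = (-23273 - 5*(-29)*1) + (-5 + 3*I*sqrt(1999)) = (-23273 + 145*1) + (-5 + 3*I*sqrt(1999)) = (-23273 + 145) + (-5 + 3*I*sqrt(1999)) = -23128 + (-5 + 3*I*sqrt(1999)) = -23133 + 3*I*sqrt(1999)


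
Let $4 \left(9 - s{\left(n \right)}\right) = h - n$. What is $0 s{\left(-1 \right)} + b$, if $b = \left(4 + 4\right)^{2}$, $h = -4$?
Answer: $64$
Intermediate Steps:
$s{\left(n \right)} = 10 + \frac{n}{4}$ ($s{\left(n \right)} = 9 - \frac{-4 - n}{4} = 9 + \left(1 + \frac{n}{4}\right) = 10 + \frac{n}{4}$)
$b = 64$ ($b = 8^{2} = 64$)
$0 s{\left(-1 \right)} + b = 0 \left(10 + \frac{1}{4} \left(-1\right)\right) + 64 = 0 \left(10 - \frac{1}{4}\right) + 64 = 0 \cdot \frac{39}{4} + 64 = 0 + 64 = 64$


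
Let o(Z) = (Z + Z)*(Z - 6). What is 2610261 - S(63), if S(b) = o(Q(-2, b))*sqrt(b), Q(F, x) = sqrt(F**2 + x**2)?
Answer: 2610261 - 23838*sqrt(7) + 36*sqrt(27811) ≈ 2.5532e+6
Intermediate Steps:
o(Z) = 2*Z*(-6 + Z) (o(Z) = (2*Z)*(-6 + Z) = 2*Z*(-6 + Z))
S(b) = 2*sqrt(b)*sqrt(4 + b**2)*(-6 + sqrt(4 + b**2)) (S(b) = (2*sqrt((-2)**2 + b**2)*(-6 + sqrt((-2)**2 + b**2)))*sqrt(b) = (2*sqrt(4 + b**2)*(-6 + sqrt(4 + b**2)))*sqrt(b) = 2*sqrt(b)*sqrt(4 + b**2)*(-6 + sqrt(4 + b**2)))
2610261 - S(63) = 2610261 - 2*sqrt(63)*(4 + 63**2 - 6*sqrt(4 + 63**2)) = 2610261 - 2*3*sqrt(7)*(4 + 3969 - 6*sqrt(4 + 3969)) = 2610261 - 2*3*sqrt(7)*(4 + 3969 - 6*sqrt(3973)) = 2610261 - 2*3*sqrt(7)*(3973 - 6*sqrt(3973)) = 2610261 - 6*sqrt(7)*(3973 - 6*sqrt(3973))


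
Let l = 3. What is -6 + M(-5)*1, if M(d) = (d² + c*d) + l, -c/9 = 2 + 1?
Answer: 157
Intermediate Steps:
c = -27 (c = -9*(2 + 1) = -9*3 = -27)
M(d) = 3 + d² - 27*d (M(d) = (d² - 27*d) + 3 = 3 + d² - 27*d)
-6 + M(-5)*1 = -6 + (3 + (-5)² - 27*(-5))*1 = -6 + (3 + 25 + 135)*1 = -6 + 163*1 = -6 + 163 = 157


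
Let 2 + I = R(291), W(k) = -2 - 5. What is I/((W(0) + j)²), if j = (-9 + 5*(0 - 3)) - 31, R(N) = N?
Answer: 289/3844 ≈ 0.075182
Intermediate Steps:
W(k) = -7
I = 289 (I = -2 + 291 = 289)
j = -55 (j = (-9 + 5*(-3)) - 31 = (-9 - 15) - 31 = -24 - 31 = -55)
I/((W(0) + j)²) = 289/((-7 - 55)²) = 289/((-62)²) = 289/3844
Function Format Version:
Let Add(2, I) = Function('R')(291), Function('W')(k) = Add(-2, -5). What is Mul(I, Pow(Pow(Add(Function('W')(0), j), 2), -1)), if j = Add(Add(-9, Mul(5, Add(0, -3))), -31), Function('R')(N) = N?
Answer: Rational(289, 3844) ≈ 0.075182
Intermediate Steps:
Function('W')(k) = -7
I = 289 (I = Add(-2, 291) = 289)
j = -55 (j = Add(Add(-9, Mul(5, -3)), -31) = Add(Add(-9, -15), -31) = Add(-24, -31) = -55)
Mul(I, Pow(Pow(Add(Function('W')(0), j), 2), -1)) = Mul(289, Pow(Pow(Add(-7, -55), 2), -1)) = Mul(289, Pow(Pow(-62, 2), -1)) = Mul(289, Pow(3844, -1)) = Mul(289, Rational(1, 3844)) = Rational(289, 3844)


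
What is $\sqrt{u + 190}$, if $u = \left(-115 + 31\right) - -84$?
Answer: $\sqrt{190} \approx 13.784$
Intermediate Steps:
$u = 0$ ($u = -84 + 84 = 0$)
$\sqrt{u + 190} = \sqrt{0 + 190} = \sqrt{190}$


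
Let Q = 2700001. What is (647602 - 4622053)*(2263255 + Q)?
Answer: -19726217772456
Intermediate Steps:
(647602 - 4622053)*(2263255 + Q) = (647602 - 4622053)*(2263255 + 2700001) = -3974451*4963256 = -19726217772456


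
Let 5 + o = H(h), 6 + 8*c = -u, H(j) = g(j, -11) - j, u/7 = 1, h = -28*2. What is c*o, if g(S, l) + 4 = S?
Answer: 117/8 ≈ 14.625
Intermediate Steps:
h = -56
g(S, l) = -4 + S
u = 7 (u = 7*1 = 7)
H(j) = -4 (H(j) = (-4 + j) - j = -4)
c = -13/8 (c = -¾ + (-1*7)/8 = -¾ + (⅛)*(-7) = -¾ - 7/8 = -13/8 ≈ -1.6250)
o = -9 (o = -5 - 4 = -9)
c*o = -13/8*(-9) = 117/8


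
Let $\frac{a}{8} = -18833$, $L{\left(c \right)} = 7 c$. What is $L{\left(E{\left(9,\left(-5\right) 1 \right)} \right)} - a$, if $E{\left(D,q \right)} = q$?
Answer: $150629$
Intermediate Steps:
$a = -150664$ ($a = 8 \left(-18833\right) = -150664$)
$L{\left(E{\left(9,\left(-5\right) 1 \right)} \right)} - a = 7 \left(\left(-5\right) 1\right) - -150664 = 7 \left(-5\right) + 150664 = -35 + 150664 = 150629$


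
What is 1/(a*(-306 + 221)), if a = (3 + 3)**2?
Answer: -1/3060 ≈ -0.00032680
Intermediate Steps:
a = 36 (a = 6**2 = 36)
1/(a*(-306 + 221)) = 1/(36*(-306 + 221)) = 1/(36*(-85)) = 1/(-3060) = -1/3060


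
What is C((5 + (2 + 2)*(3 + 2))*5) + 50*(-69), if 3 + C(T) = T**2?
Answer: 12172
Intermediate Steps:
C(T) = -3 + T**2
C((5 + (2 + 2)*(3 + 2))*5) + 50*(-69) = (-3 + ((5 + (2 + 2)*(3 + 2))*5)**2) + 50*(-69) = (-3 + ((5 + 4*5)*5)**2) - 3450 = (-3 + ((5 + 20)*5)**2) - 3450 = (-3 + (25*5)**2) - 3450 = (-3 + 125**2) - 3450 = (-3 + 15625) - 3450 = 15622 - 3450 = 12172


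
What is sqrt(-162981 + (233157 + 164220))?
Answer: 6*sqrt(6511) ≈ 484.14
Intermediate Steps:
sqrt(-162981 + (233157 + 164220)) = sqrt(-162981 + 397377) = sqrt(234396) = 6*sqrt(6511)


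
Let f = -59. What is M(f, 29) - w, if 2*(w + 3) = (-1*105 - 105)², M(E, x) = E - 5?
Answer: -22111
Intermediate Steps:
M(E, x) = -5 + E
w = 22047 (w = -3 + (-1*105 - 105)²/2 = -3 + (-105 - 105)²/2 = -3 + (½)*(-210)² = -3 + (½)*44100 = -3 + 22050 = 22047)
M(f, 29) - w = (-5 - 59) - 1*22047 = -64 - 22047 = -22111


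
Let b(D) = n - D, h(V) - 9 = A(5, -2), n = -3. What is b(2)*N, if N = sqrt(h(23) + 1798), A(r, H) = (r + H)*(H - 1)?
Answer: -5*sqrt(1798) ≈ -212.01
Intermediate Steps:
A(r, H) = (-1 + H)*(H + r) (A(r, H) = (H + r)*(-1 + H) = (-1 + H)*(H + r))
h(V) = 0 (h(V) = 9 + ((-2)**2 - 1*(-2) - 1*5 - 2*5) = 9 + (4 + 2 - 5 - 10) = 9 - 9 = 0)
b(D) = -3 - D
N = sqrt(1798) (N = sqrt(0 + 1798) = sqrt(1798) ≈ 42.403)
b(2)*N = (-3 - 1*2)*sqrt(1798) = (-3 - 2)*sqrt(1798) = -5*sqrt(1798)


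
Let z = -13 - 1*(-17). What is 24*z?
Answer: 96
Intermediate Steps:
z = 4 (z = -13 + 17 = 4)
24*z = 24*4 = 96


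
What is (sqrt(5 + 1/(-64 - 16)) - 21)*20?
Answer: -420 + sqrt(1995) ≈ -375.33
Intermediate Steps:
(sqrt(5 + 1/(-64 - 16)) - 21)*20 = (sqrt(5 + 1/(-80)) - 21)*20 = (sqrt(5 - 1/80) - 21)*20 = (sqrt(399/80) - 21)*20 = (sqrt(1995)/20 - 21)*20 = (-21 + sqrt(1995)/20)*20 = -420 + sqrt(1995)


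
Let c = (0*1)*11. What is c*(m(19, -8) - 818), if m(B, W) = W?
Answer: 0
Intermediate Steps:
c = 0 (c = 0*11 = 0)
c*(m(19, -8) - 818) = 0*(-8 - 818) = 0*(-826) = 0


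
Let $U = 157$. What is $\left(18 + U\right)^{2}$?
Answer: $30625$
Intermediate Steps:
$\left(18 + U\right)^{2} = \left(18 + 157\right)^{2} = 175^{2} = 30625$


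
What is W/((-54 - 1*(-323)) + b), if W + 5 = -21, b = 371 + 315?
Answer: -26/955 ≈ -0.027225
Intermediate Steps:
b = 686
W = -26 (W = -5 - 21 = -26)
W/((-54 - 1*(-323)) + b) = -26/((-54 - 1*(-323)) + 686) = -26/((-54 + 323) + 686) = -26/(269 + 686) = -26/955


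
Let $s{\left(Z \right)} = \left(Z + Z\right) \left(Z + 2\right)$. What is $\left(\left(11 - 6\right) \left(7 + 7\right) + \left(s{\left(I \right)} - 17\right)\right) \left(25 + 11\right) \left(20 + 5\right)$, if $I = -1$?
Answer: $45900$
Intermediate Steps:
$s{\left(Z \right)} = 2 Z \left(2 + Z\right)$
$\left(\left(11 - 6\right) \left(7 + 7\right) + \left(s{\left(I \right)} - 17\right)\right) \left(25 + 11\right) \left(20 + 5\right) = \left(\left(11 - 6\right) \left(7 + 7\right) - \left(17 + 2 \left(2 - 1\right)\right)\right) \left(25 + 11\right) \left(20 + 5\right) = \left(5 \cdot 14 - \left(17 + 2 \cdot 1\right)\right) 36 \cdot 25 = \left(70 - 19\right) 900 = 51 \cdot 900 = 45900$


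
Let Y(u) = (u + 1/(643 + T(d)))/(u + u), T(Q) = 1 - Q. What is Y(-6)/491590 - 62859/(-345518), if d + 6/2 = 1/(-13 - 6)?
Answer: 455876693616259/2505810194837136 ≈ 0.18193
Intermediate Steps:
d = -58/19 (d = -3 + 1/(-13 - 6) = -3 + 1/(-19) = -3 - 1/19 = -58/19 ≈ -3.0526)
Y(u) = (19/12294 + u)/(2*u) (Y(u) = (u + 1/(643 + (1 - 1*(-58/19))))/(u + u) = (u + 1/(643 + (1 + 58/19)))/((2*u)) = (u + 1/(643 + 77/19))*(1/(2*u)) = (u + 1/(12294/19))*(1/(2*u)) = (u + 19/12294)*(1/(2*u)) = (19/12294 + u)*(1/(2*u)) = (19/12294 + u)/(2*u))
Y(-6)/491590 - 62859/(-345518) = ((1/24588)*(19 + 12294*(-6))/(-6))/491590 - 62859/(-345518) = ((1/24588)*(-1/6)*(19 - 73764))*(1/491590) - 62859*(-1/345518) = ((1/24588)*(-1/6)*(-73745))*(1/491590) + 62859/345518 = (73745/147528)*(1/491590) + 62859/345518 = 14749/14504657904 + 62859/345518 = 455876693616259/2505810194837136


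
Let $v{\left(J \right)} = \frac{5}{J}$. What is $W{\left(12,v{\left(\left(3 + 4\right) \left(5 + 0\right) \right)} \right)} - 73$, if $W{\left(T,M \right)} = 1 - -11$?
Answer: $-61$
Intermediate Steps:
$W{\left(T,M \right)} = 12$ ($W{\left(T,M \right)} = 1 + 11 = 12$)
$W{\left(12,v{\left(\left(3 + 4\right) \left(5 + 0\right) \right)} \right)} - 73 = 12 - 73 = -61$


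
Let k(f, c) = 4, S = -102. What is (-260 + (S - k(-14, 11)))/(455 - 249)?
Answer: -183/103 ≈ -1.7767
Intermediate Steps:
(-260 + (S - k(-14, 11)))/(455 - 249) = (-260 + (-102 - 1*4))/(455 - 249) = (-260 + (-102 - 4))/206 = (-260 - 106)*(1/206) = -366*1/206 = -183/103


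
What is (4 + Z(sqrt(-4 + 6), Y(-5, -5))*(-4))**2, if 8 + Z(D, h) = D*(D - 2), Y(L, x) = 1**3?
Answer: 912 + 448*sqrt(2) ≈ 1545.6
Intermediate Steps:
Y(L, x) = 1
Z(D, h) = -8 + D*(-2 + D) (Z(D, h) = -8 + D*(D - 2) = -8 + D*(-2 + D))
(4 + Z(sqrt(-4 + 6), Y(-5, -5))*(-4))**2 = (4 + (-8 + (sqrt(-4 + 6))**2 - 2*sqrt(-4 + 6))*(-4))**2 = (4 + (-8 + (sqrt(2))**2 - 2*sqrt(2))*(-4))**2 = (4 + (-8 + 2 - 2*sqrt(2))*(-4))**2 = (4 + (-6 - 2*sqrt(2))*(-4))**2 = (4 + (24 + 8*sqrt(2)))**2 = (28 + 8*sqrt(2))**2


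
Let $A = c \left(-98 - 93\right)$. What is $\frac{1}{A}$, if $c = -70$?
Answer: $\frac{1}{13370} \approx 7.4794 \cdot 10^{-5}$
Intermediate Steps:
$A = 13370$ ($A = - 70 \left(-98 - 93\right) = \left(-70\right) \left(-191\right) = 13370$)
$\frac{1}{A} = \frac{1}{13370}$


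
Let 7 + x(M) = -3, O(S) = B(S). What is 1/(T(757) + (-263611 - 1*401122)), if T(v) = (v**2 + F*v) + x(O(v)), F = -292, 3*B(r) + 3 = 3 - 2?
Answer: -1/312738 ≈ -3.1976e-6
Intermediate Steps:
B(r) = -2/3 (B(r) = -1 + (3 - 2)/3 = -1 + (1/3)*1 = -1 + 1/3 = -2/3)
O(S) = -2/3
x(M) = -10 (x(M) = -7 - 3 = -10)
T(v) = -10 + v**2 - 292*v (T(v) = (v**2 - 292*v) - 10 = -10 + v**2 - 292*v)
1/(T(757) + (-263611 - 1*401122)) = 1/((-10 + 757**2 - 292*757) + (-263611 - 1*401122)) = 1/((-10 + 573049 - 221044) + (-263611 - 401122)) = 1/(351995 - 664733) = 1/(-312738) = -1/312738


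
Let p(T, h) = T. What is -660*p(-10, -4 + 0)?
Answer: 6600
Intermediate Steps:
-660*p(-10, -4 + 0) = -660*(-10) = 6600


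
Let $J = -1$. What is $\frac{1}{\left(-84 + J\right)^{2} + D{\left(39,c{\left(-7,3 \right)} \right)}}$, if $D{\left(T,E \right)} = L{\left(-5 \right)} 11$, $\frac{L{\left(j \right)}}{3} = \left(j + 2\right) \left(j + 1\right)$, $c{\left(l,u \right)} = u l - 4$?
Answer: $\frac{1}{7621} \approx 0.00013122$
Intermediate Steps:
$c{\left(l,u \right)} = -4 + l u$ ($c{\left(l,u \right)} = l u - 4 = -4 + l u$)
$L{\left(j \right)} = 3 \left(1 + j\right) \left(2 + j\right)$ ($L{\left(j \right)} = 3 \left(j + 2\right) \left(j + 1\right) = 3 \left(2 + j\right) \left(1 + j\right) = 3 \left(1 + j\right) \left(2 + j\right)$)
$D{\left(T,E \right)} = 396$ ($D{\left(T,E \right)} = \left(6 + 3 \left(-5\right)^{2} + 9 \left(-5\right)\right) 11 = \left(6 + 3 \cdot 25 - 45\right) 11 = \left(6 + 75 - 45\right) 11 = 36 \cdot 11 = 396$)
$\frac{1}{\left(-84 + J\right)^{2} + D{\left(39,c{\left(-7,3 \right)} \right)}} = \frac{1}{\left(-84 - 1\right)^{2} + 396} = \frac{1}{\left(-85\right)^{2} + 396} = \frac{1}{7225 + 396} = \frac{1}{7621}$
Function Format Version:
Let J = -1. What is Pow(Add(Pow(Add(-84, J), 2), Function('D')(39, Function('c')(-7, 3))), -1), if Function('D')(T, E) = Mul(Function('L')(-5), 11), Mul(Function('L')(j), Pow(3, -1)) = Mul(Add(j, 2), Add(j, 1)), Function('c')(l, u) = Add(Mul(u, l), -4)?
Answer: Rational(1, 7621) ≈ 0.00013122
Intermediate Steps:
Function('c')(l, u) = Add(-4, Mul(l, u)) (Function('c')(l, u) = Add(Mul(l, u), -4) = Add(-4, Mul(l, u)))
Function('L')(j) = Mul(3, Add(1, j), Add(2, j)) (Function('L')(j) = Mul(3, Mul(Add(j, 2), Add(j, 1))) = Mul(3, Mul(Add(2, j), Add(1, j))) = Mul(3, Mul(Add(1, j), Add(2, j))) = Mul(3, Add(1, j), Add(2, j)))
Function('D')(T, E) = 396 (Function('D')(T, E) = Mul(Add(6, Mul(3, Pow(-5, 2)), Mul(9, -5)), 11) = Mul(Add(6, Mul(3, 25), -45), 11) = Mul(Add(6, 75, -45), 11) = Mul(36, 11) = 396)
Pow(Add(Pow(Add(-84, J), 2), Function('D')(39, Function('c')(-7, 3))), -1) = Pow(Add(Pow(Add(-84, -1), 2), 396), -1) = Pow(Add(Pow(-85, 2), 396), -1) = Pow(Add(7225, 396), -1) = Pow(7621, -1) = Rational(1, 7621)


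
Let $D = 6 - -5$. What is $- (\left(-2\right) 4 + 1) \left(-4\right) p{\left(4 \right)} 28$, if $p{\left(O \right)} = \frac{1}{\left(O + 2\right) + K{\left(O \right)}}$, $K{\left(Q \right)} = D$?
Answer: $- \frac{784}{17} \approx -46.118$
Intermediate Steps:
$D = 11$ ($D = 6 + 5 = 11$)
$K{\left(Q \right)} = 11$
$p{\left(O \right)} = \frac{1}{13 + O}$ ($p{\left(O \right)} = \frac{1}{\left(O + 2\right) + 11} = \frac{1}{\left(2 + O\right) + 11} = \frac{1}{13 + O}$)
$- (\left(-2\right) 4 + 1) \left(-4\right) p{\left(4 \right)} 28 = \frac{- (\left(-2\right) 4 + 1) \left(-4\right)}{13 + 4} \cdot 28 = \frac{- (-8 + 1) \left(-4\right)}{17} \cdot 28 = \left(-1\right) \left(-7\right) \left(-4\right) \frac{1}{17} \cdot 28 = 7 \left(-4\right) \frac{1}{17} \cdot 28 = \left(-28\right) \frac{1}{17} \cdot 28 = \left(- \frac{28}{17}\right) 28 = - \frac{784}{17}$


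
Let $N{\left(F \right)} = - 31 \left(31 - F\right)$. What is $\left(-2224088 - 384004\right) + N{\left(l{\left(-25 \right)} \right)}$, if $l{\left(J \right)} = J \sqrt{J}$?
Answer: $-2609053 - 3875 i \approx -2.6091 \cdot 10^{6} - 3875.0 i$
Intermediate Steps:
$l{\left(J \right)} = J^{\frac{3}{2}}$
$N{\left(F \right)} = -961 + 31 F$
$\left(-2224088 - 384004\right) + N{\left(l{\left(-25 \right)} \right)} = \left(-2224088 - 384004\right) - \left(961 - 31 \left(-25\right)^{\frac{3}{2}}\right) = -2608092 - \left(961 - 31 \left(- 125 i\right)\right) = -2608092 - \left(961 + 3875 i\right) = -2609053 - 3875 i$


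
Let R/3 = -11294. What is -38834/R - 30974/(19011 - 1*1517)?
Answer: -92524768/148182927 ≈ -0.62440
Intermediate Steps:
R = -33882 (R = 3*(-11294) = -33882)
-38834/R - 30974/(19011 - 1*1517) = -38834/(-33882) - 30974/(19011 - 1*1517) = -38834*(-1/33882) - 30974/(19011 - 1517) = 19417/16941 - 30974/17494 = 19417/16941 - 30974*1/17494 = 19417/16941 - 15487/8747 = -92524768/148182927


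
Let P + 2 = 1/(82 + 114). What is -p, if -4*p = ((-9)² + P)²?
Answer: 239785225/153664 ≈ 1560.5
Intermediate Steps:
P = -391/196 (P = -2 + 1/(82 + 114) = -2 + 1/196 = -391/196 ≈ -1.9949)
p = -239785225/153664 (p = -((-9)² - 391/196)²/4 = -(81 - 391/196)²/4 = -(15485/196)²/4 = -¼*239785225/38416 = -239785225/153664 ≈ -1560.5)
-p = -1*(-239785225/153664) = 239785225/153664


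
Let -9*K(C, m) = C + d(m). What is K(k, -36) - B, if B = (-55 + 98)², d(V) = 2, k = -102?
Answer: -16541/9 ≈ -1837.9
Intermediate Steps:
B = 1849 (B = 43² = 1849)
K(C, m) = -2/9 - C/9 (K(C, m) = -(C + 2)/9 = -(2 + C)/9 = -2/9 - C/9)
K(k, -36) - B = (-2/9 - ⅑*(-102)) - 1*1849 = (-2/9 + 34/3) - 1849 = 100/9 - 1849 = -16541/9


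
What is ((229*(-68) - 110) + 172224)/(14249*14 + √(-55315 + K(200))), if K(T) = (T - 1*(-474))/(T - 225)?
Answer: 780698435300/994867988449 - 782710*I*√1383549/994867988449 ≈ 0.78473 - 0.00092541*I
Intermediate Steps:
K(T) = (474 + T)/(-225 + T) (K(T) = (T + 474)/(-225 + T) = (474 + T)/(-225 + T))
((229*(-68) - 110) + 172224)/(14249*14 + √(-55315 + K(200))) = ((229*(-68) - 110) + 172224)/(14249*14 + √(-55315 + (474 + 200)/(-225 + 200))) = ((-15572 - 110) + 172224)/(199486 + √(-55315 + 674/(-25))) = (-15682 + 172224)/(199486 + √(-55315 - 1/25*674)) = 156542/(199486 + √(-55315 - 674/25)) = 156542/(199486 + √(-1383549/25)) = 156542/(199486 + I*√1383549/5)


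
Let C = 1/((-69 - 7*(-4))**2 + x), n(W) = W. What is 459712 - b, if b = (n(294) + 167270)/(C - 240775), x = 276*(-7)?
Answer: 13891259437538/30217263 ≈ 4.5971e+5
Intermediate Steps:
x = -1932
C = -1/251 (C = 1/((-69 - 7*(-4))**2 - 1932) = 1/((-69 + 28)**2 - 1932) = 1/((-41)**2 - 1932) = 1/(1681 - 1932) = 1/(-251) = -1/251 ≈ -0.0039841)
b = -21029282/30217263 (b = (294 + 167270)/(-1/251 - 240775) = 167564/(-60434526/251) = 167564*(-251/60434526) = -21029282/30217263 ≈ -0.69594)
459712 - b = 459712 - 1*(-21029282/30217263) = 459712 + 21029282/30217263 = 13891259437538/30217263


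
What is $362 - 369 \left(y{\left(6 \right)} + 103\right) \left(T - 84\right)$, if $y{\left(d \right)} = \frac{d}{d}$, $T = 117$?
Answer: $-1266046$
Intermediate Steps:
$y{\left(d \right)} = 1$
$362 - 369 \left(y{\left(6 \right)} + 103\right) \left(T - 84\right) = 362 - 369 \left(1 + 103\right) \left(117 - 84\right) = 362 - 369 \cdot 104 \cdot 33 = 362 - 1266408 = -1266046$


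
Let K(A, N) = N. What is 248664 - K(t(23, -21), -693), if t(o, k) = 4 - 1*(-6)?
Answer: 249357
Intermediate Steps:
t(o, k) = 10 (t(o, k) = 4 + 6 = 10)
248664 - K(t(23, -21), -693) = 248664 - 1*(-693) = 248664 + 693 = 249357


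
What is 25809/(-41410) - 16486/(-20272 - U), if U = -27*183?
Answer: 287007481/634856710 ≈ 0.45208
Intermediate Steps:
U = -4941
25809/(-41410) - 16486/(-20272 - U) = 25809/(-41410) - 16486/(-20272 - 1*(-4941)) = 25809*(-1/41410) - 16486/(-20272 + 4941) = -25809/41410 - 16486/(-15331) = -25809/41410 - 16486*(-1/15331) = -25809/41410 + 16486/15331 = 287007481/634856710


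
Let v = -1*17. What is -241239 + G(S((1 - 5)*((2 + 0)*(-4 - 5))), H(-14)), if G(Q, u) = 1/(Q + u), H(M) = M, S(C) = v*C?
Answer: -298653883/1238 ≈ -2.4124e+5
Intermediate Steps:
v = -17
S(C) = -17*C
-241239 + G(S((1 - 5)*((2 + 0)*(-4 - 5))), H(-14)) = -241239 + 1/(-17*(1 - 5)*(2 + 0)*(-4 - 5) - 14) = -241239 + 1/(-(-68)*2*(-9) - 14) = -241239 + 1/(-(-68)*(-18) - 14) = -241239 + 1/(-17*72 - 14) = -241239 + 1/(-1224 - 14) = -241239 + 1/(-1238) = -241239 - 1/1238 = -298653883/1238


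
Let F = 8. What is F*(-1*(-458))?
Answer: 3664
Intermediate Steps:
F*(-1*(-458)) = 8*(-1*(-458)) = 8*458 = 3664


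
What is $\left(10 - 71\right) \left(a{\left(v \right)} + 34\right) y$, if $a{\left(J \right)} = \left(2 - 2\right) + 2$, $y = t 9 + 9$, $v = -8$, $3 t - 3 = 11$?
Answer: $-111996$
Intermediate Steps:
$t = \frac{14}{3}$ ($t = 1 + \frac{1}{3} \cdot 11 = 1 + \frac{11}{3} = \frac{14}{3} \approx 4.6667$)
$y = 51$ ($y = \frac{14}{3} \cdot 9 + 9 = 42 + 9 = 51$)
$a{\left(J \right)} = 2$ ($a{\left(J \right)} = 0 + 2 = 2$)
$\left(10 - 71\right) \left(a{\left(v \right)} + 34\right) y = \left(10 - 71\right) \left(2 + 34\right) 51 = \left(-61\right) 36 \cdot 51 = \left(-2196\right) 51 = -111996$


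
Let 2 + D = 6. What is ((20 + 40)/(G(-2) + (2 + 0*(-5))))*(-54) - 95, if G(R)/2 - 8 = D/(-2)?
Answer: -2285/7 ≈ -326.43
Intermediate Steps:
D = 4 (D = -2 + 6 = 4)
G(R) = 12 (G(R) = 16 + 2*(4/(-2)) = 16 + 2*(4*(-½)) = 16 + 2*(-2) = 16 - 4 = 12)
((20 + 40)/(G(-2) + (2 + 0*(-5))))*(-54) - 95 = ((20 + 40)/(12 + (2 + 0*(-5))))*(-54) - 95 = (60/(12 + (2 + 0)))*(-54) - 95 = (60/(12 + 2))*(-54) - 95 = (60/14)*(-54) - 95 = (60*(1/14))*(-54) - 95 = (30/7)*(-54) - 95 = -1620/7 - 95 = -2285/7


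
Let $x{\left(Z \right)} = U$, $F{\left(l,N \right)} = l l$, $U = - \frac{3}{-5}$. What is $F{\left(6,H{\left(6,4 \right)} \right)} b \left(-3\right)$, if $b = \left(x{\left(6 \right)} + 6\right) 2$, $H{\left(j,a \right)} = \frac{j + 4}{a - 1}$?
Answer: $- \frac{7128}{5} \approx -1425.6$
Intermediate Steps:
$H{\left(j,a \right)} = \frac{4 + j}{-1 + a}$
$U = \frac{3}{5}$ ($U = \left(-3\right) \left(- \frac{1}{5}\right) = \frac{3}{5} \approx 0.6$)
$F{\left(l,N \right)} = l^{2}$
$x{\left(Z \right)} = \frac{3}{5}$
$b = \frac{66}{5}$ ($b = \left(\frac{3}{5} + 6\right) 2 = \frac{33}{5} \cdot 2 = \frac{66}{5} \approx 13.2$)
$F{\left(6,H{\left(6,4 \right)} \right)} b \left(-3\right) = 6^{2} \cdot \frac{66}{5} \left(-3\right) = 36 \cdot \frac{66}{5} \left(-3\right) = \frac{2376}{5} \left(-3\right) = - \frac{7128}{5}$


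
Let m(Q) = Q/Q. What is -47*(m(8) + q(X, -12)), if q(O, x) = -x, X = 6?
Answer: -611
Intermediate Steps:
m(Q) = 1
-47*(m(8) + q(X, -12)) = -47*(1 - 1*(-12)) = -47*(1 + 12) = -47*13 = -611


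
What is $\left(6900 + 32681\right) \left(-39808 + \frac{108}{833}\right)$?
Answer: $- \frac{1312504218436}{833} \approx -1.5756 \cdot 10^{9}$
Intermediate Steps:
$\left(6900 + 32681\right) \left(-39808 + \frac{108}{833}\right) = 39581 \left(-39808 + 108 \cdot \frac{1}{833}\right) = 39581 \left(-39808 + \frac{108}{833}\right) = 39581 \left(- \frac{33159956}{833}\right) = - \frac{1312504218436}{833}$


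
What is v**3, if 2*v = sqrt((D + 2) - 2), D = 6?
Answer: 3*sqrt(6)/4 ≈ 1.8371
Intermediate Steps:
v = sqrt(6)/2 (v = sqrt((6 + 2) - 2)/2 = sqrt(8 - 2)/2 = sqrt(6)/2 ≈ 1.2247)
v**3 = (sqrt(6)/2)**3 = 3*sqrt(6)/4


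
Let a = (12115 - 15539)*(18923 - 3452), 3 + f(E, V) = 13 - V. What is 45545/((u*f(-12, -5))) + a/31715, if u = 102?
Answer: -15920755489/9704790 ≈ -1640.5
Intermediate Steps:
f(E, V) = 10 - V (f(E, V) = -3 + (13 - V) = 10 - V)
a = -52972704 (a = -3424*15471 = -52972704)
45545/((u*f(-12, -5))) + a/31715 = 45545/((102*(10 - 1*(-5)))) - 52972704/31715 = 45545/((102*(10 + 5))) - 52972704*1/31715 = 45545/((102*15)) - 52972704/31715 = 45545/1530 - 52972704/31715 = 45545*(1/1530) - 52972704/31715 = 9109/306 - 52972704/31715 = -15920755489/9704790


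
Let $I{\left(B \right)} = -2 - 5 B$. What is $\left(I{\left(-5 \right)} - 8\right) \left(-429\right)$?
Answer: $-6435$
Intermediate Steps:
$\left(I{\left(-5 \right)} - 8\right) \left(-429\right) = \left(\left(-2 - -25\right) - 8\right) \left(-429\right) = \left(\left(-2 + 25\right) - 8\right) \left(-429\right) = \left(23 - 8\right) \left(-429\right) = 15 \left(-429\right) = -6435$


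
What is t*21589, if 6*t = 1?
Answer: 21589/6 ≈ 3598.2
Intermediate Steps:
t = ⅙ (t = (⅙)*1 = ⅙ ≈ 0.16667)
t*21589 = (⅙)*21589 = 21589/6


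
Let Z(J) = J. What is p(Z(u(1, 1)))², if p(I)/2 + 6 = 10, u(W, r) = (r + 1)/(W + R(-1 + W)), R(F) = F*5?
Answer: 64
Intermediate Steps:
R(F) = 5*F
u(W, r) = (1 + r)/(-5 + 6*W) (u(W, r) = (r + 1)/(W + 5*(-1 + W)) = (1 + r)/(W + (-5 + 5*W)) = (1 + r)/(-5 + 6*W))
p(I) = 8 (p(I) = -12 + 2*10 = -12 + 20 = 8)
p(Z(u(1, 1)))² = 8² = 64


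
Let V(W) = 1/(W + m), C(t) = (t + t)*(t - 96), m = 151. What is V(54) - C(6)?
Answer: 221401/205 ≈ 1080.0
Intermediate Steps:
C(t) = 2*t*(-96 + t) (C(t) = (2*t)*(-96 + t) = 2*t*(-96 + t))
V(W) = 1/(151 + W) (V(W) = 1/(W + 151) = 1/(151 + W))
V(54) - C(6) = 1/(151 + 54) - 2*6*(-96 + 6) = 1/205 - 2*6*(-90) = 1/205 - 1*(-1080) = 1/205 + 1080 = 221401/205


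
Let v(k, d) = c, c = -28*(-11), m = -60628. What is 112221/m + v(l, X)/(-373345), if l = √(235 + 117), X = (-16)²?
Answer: -5987974667/3233594380 ≈ -1.8518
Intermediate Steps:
X = 256
c = 308
l = 4*√22 (l = √352 = 4*√22 ≈ 18.762)
v(k, d) = 308
112221/m + v(l, X)/(-373345) = 112221/(-60628) + 308/(-373345) = 112221*(-1/60628) + 308*(-1/373345) = -112221/60628 - 44/53335 = -5987974667/3233594380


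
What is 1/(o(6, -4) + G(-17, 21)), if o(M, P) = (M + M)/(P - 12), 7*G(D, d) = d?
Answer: 4/9 ≈ 0.44444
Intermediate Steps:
G(D, d) = d/7
o(M, P) = 2*M/(-12 + P) (o(M, P) = (2*M)/(-12 + P) = 2*M/(-12 + P))
1/(o(6, -4) + G(-17, 21)) = 1/(2*6/(-12 - 4) + (1/7)*21) = 1/(2*6/(-16) + 3) = 1/(2*6*(-1/16) + 3) = 1/(-3/4 + 3) = 1/(9/4) = 4/9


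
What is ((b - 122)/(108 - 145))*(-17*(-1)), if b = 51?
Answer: 1207/37 ≈ 32.622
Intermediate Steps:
((b - 122)/(108 - 145))*(-17*(-1)) = ((51 - 122)/(108 - 145))*(-17*(-1)) = -71/(-37)*17 = -71*(-1/37)*17 = (71/37)*17 = 1207/37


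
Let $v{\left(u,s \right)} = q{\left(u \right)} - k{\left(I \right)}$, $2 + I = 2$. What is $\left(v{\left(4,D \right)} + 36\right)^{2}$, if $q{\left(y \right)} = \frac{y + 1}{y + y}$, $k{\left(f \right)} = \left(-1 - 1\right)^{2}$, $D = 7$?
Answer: $\frac{68121}{64} \approx 1064.4$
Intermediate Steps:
$I = 0$ ($I = -2 + 2 = 0$)
$k{\left(f \right)} = 4$ ($k{\left(f \right)} = \left(-2\right)^{2} = 4$)
$q{\left(y \right)} = \frac{1 + y}{2 y}$
$v{\left(u,s \right)} = -4 + \frac{1 + u}{2 u}$ ($v{\left(u,s \right)} = \frac{1 + u}{2 u} - 4 = -4 + \frac{1 + u}{2 u}$)
$\left(v{\left(4,D \right)} + 36\right)^{2} = \left(\frac{1 - 28}{2 \cdot 4} + 36\right)^{2} = \left(\frac{1}{2} \cdot \frac{1}{4} \left(1 - 28\right) + 36\right)^{2} = \left(\frac{1}{2} \cdot \frac{1}{4} \left(-27\right) + 36\right)^{2} = \left(- \frac{27}{8} + 36\right)^{2} = \left(\frac{261}{8}\right)^{2} = \frac{68121}{64}$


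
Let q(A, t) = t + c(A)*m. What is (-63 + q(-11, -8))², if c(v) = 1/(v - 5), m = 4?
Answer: 81225/16 ≈ 5076.6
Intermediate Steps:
c(v) = 1/(-5 + v)
q(A, t) = t + 4/(-5 + A)
(-63 + q(-11, -8))² = (-63 + (4 - 8*(-5 - 11))/(-5 - 11))² = (-63 + (4 - 8*(-16))/(-16))² = (-63 - (4 + 128)/16)² = (-63 - 1/16*132)² = (-63 - 33/4)² = (-285/4)² = 81225/16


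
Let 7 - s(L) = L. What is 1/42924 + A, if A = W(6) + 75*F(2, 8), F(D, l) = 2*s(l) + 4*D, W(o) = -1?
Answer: 19272877/42924 ≈ 449.00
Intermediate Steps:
s(L) = 7 - L
F(D, l) = 14 - 2*l + 4*D (F(D, l) = 2*(7 - l) + 4*D = (14 - 2*l) + 4*D = 14 - 2*l + 4*D)
A = 449 (A = -1 + 75*(14 - 2*8 + 4*2) = -1 + 75*(14 - 16 + 8) = -1 + 75*6 = -1 + 450 = 449)
1/42924 + A = 1/42924 + 449 = 19272877/42924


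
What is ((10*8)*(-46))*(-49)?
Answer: 180320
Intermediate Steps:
((10*8)*(-46))*(-49) = (80*(-46))*(-49) = -3680*(-49) = 180320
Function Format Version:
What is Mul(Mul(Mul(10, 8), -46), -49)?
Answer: 180320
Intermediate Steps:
Mul(Mul(Mul(10, 8), -46), -49) = Mul(Mul(80, -46), -49) = Mul(-3680, -49) = 180320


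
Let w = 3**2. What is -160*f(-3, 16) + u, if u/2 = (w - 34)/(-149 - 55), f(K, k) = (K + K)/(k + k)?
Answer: 3085/102 ≈ 30.245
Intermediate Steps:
w = 9
f(K, k) = K/k (f(K, k) = (2*K)/((2*k)) = (2*K)*(1/(2*k)) = K/k)
u = 25/102 (u = 2*((9 - 34)/(-149 - 55)) = 2*(-25/(-204)) = 2*(-25*(-1/204)) = 2*(25/204) = 25/102 ≈ 0.24510)
-160*f(-3, 16) + u = -(-480)/16 + 25/102 = -160*(-3/16) + 25/102 = 30 + 25/102 = 3085/102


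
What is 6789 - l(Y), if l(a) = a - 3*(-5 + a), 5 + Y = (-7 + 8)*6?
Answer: 6776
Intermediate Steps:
Y = 1 (Y = -5 + (-7 + 8)*6 = -5 + 1*6 = -5 + 6 = 1)
l(a) = 15 - 2*a (l(a) = a + (15 - 3*a) = 15 - 2*a)
6789 - l(Y) = 6789 - (15 - 2*1) = 6789 - (15 - 2) = 6789 - 1*13 = 6789 - 13 = 6776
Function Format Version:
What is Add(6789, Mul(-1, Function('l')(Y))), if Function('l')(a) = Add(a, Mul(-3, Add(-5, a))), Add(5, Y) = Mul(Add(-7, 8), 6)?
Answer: 6776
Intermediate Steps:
Y = 1 (Y = Add(-5, Mul(Add(-7, 8), 6)) = Add(-5, Mul(1, 6)) = Add(-5, 6) = 1)
Function('l')(a) = Add(15, Mul(-2, a)) (Function('l')(a) = Add(a, Add(15, Mul(-3, a))) = Add(15, Mul(-2, a)))
Add(6789, Mul(-1, Function('l')(Y))) = Add(6789, Mul(-1, Add(15, Mul(-2, 1)))) = Add(6789, Mul(-1, Add(15, -2))) = Add(6789, Mul(-1, 13)) = Add(6789, -13) = 6776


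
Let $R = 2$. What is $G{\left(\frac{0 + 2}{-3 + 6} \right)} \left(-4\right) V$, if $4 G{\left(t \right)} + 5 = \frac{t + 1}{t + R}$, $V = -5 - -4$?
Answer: $- \frac{35}{8} \approx -4.375$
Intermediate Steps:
$V = -1$ ($V = -5 + 4 = -1$)
$G{\left(t \right)} = - \frac{5}{4} + \frac{1 + t}{4 \left(2 + t\right)}$ ($G{\left(t \right)} = - \frac{5}{4} + \frac{\left(t + 1\right) \frac{1}{t + 2}}{4} = - \frac{5}{4} + \frac{\left(1 + t\right) \frac{1}{2 + t}}{4} = - \frac{5}{4} + \frac{\frac{1}{2 + t} \left(1 + t\right)}{4} = - \frac{5}{4} + \frac{1 + t}{4 \left(2 + t\right)}$)
$G{\left(\frac{0 + 2}{-3 + 6} \right)} \left(-4\right) V = \frac{- \frac{9}{4} - \frac{0 + 2}{-3 + 6}}{2 + \frac{0 + 2}{-3 + 6}} \left(-4\right) \left(-1\right) = \frac{- \frac{9}{4} - \frac{2}{3}}{2 + \frac{2}{3}} \left(-4\right) \left(-1\right) = \frac{- \frac{9}{4} - \frac{2}{3}}{\frac{8}{3}} \left(-4\right) \left(-1\right) = \frac{3}{8} \left(- \frac{35}{12}\right) \left(-4\right) \left(-1\right) = \left(- \frac{35}{32}\right) \left(-4\right) \left(-1\right) = \frac{35}{8} \left(-1\right) = - \frac{35}{8}$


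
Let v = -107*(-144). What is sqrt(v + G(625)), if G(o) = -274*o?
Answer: I*sqrt(155842) ≈ 394.77*I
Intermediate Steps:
v = 15408
sqrt(v + G(625)) = sqrt(15408 - 274*625) = sqrt(15408 - 171250) = sqrt(-155842) = I*sqrt(155842)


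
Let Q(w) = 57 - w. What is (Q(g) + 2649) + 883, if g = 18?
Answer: 3571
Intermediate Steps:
(Q(g) + 2649) + 883 = ((57 - 1*18) + 2649) + 883 = ((57 - 18) + 2649) + 883 = (39 + 2649) + 883 = 2688 + 883 = 3571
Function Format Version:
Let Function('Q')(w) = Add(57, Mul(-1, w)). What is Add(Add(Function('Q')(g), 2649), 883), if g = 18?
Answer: 3571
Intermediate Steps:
Add(Add(Function('Q')(g), 2649), 883) = Add(Add(Add(57, Mul(-1, 18)), 2649), 883) = Add(Add(Add(57, -18), 2649), 883) = Add(Add(39, 2649), 883) = Add(2688, 883) = 3571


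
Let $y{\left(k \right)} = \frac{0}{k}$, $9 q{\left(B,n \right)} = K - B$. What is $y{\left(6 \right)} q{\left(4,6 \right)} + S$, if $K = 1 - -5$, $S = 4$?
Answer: $4$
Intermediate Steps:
$K = 6$ ($K = 1 + 5 = 6$)
$q{\left(B,n \right)} = \frac{2}{3} - \frac{B}{9}$ ($q{\left(B,n \right)} = \frac{6 - B}{9} = \frac{2}{3} - \frac{B}{9}$)
$y{\left(k \right)} = 0$
$y{\left(6 \right)} q{\left(4,6 \right)} + S = 0 \left(\frac{2}{3} - \frac{4}{9}\right) + 4 = 0 \cdot \frac{2}{9} + 4 = 0 + 4 = 4$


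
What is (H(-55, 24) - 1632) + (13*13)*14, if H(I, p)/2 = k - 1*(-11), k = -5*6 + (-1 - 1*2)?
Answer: 690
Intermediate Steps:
k = -33 (k = -30 + (-1 - 2) = -30 - 3 = -33)
H(I, p) = -44 (H(I, p) = 2*(-33 - 1*(-11)) = 2*(-33 + 11) = 2*(-22) = -44)
(H(-55, 24) - 1632) + (13*13)*14 = (-44 - 1632) + (13*13)*14 = -1676 + 169*14 = -1676 + 2366 = 690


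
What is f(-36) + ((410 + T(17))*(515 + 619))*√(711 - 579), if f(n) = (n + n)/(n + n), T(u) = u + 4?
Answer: 1 + 977508*√33 ≈ 5.6154e+6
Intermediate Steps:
T(u) = 4 + u
f(n) = 1 (f(n) = (2*n)/((2*n)) = (2*n)*(1/(2*n)) = 1)
f(-36) + ((410 + T(17))*(515 + 619))*√(711 - 579) = 1 + ((410 + (4 + 17))*(515 + 619))*√(711 - 579) = 1 + ((410 + 21)*1134)*√132 = 1 + (431*1134)*(2*√33) = 1 + 488754*(2*√33) = 1 + 977508*√33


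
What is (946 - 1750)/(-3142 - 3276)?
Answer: 402/3209 ≈ 0.12527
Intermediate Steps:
(946 - 1750)/(-3142 - 3276) = -804/(-6418) = -804*(-1/6418) = 402/3209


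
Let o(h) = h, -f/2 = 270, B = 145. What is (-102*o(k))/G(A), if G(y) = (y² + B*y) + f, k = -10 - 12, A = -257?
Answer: 561/7061 ≈ 0.079450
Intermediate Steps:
f = -540 (f = -2*270 = -540)
k = -22
G(y) = -540 + y² + 145*y (G(y) = (y² + 145*y) - 540 = -540 + y² + 145*y)
(-102*o(k))/G(A) = (-102*(-22))/(-540 + (-257)² + 145*(-257)) = 2244/(-540 + 66049 - 37265) = 2244/28244 = 2244*(1/28244) = 561/7061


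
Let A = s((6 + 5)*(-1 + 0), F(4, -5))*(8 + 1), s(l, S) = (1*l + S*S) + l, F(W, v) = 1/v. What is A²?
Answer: 24413481/625 ≈ 39062.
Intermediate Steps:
s(l, S) = S² + 2*l (s(l, S) = (l + S²) + l = S² + 2*l)
A = -4941/25 (A = ((1/(-5))² + 2*((6 + 5)*(-1 + 0)))*(8 + 1) = ((-⅕)² + 2*(11*(-1)))*9 = (1/25 + 2*(-11))*9 = (1/25 - 22)*9 = -549/25*9 = -4941/25 ≈ -197.64)
A² = (-4941/25)² = 24413481/625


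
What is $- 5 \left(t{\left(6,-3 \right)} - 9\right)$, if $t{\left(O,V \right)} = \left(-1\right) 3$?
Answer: $60$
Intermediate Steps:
$t{\left(O,V \right)} = -3$
$- 5 \left(t{\left(6,-3 \right)} - 9\right) = - 5 \left(-3 - 9\right) = \left(-5\right) \left(-12\right) = 60$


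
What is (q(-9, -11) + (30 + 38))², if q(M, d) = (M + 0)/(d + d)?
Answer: 2265025/484 ≈ 4679.8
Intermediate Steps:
q(M, d) = M/(2*d) (q(M, d) = M/((2*d)) = M*(1/(2*d)) = M/(2*d))
(q(-9, -11) + (30 + 38))² = ((½)*(-9)/(-11) + (30 + 38))² = ((½)*(-9)*(-1/11) + 68)² = (9/22 + 68)² = (1505/22)² = 2265025/484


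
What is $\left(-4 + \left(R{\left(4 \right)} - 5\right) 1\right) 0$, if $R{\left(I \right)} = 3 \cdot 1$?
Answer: $0$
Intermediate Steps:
$R{\left(I \right)} = 3$
$\left(-4 + \left(R{\left(4 \right)} - 5\right) 1\right) 0 = \left(-4 + \left(3 - 5\right) 1\right) 0 = \left(-4 - 2\right) 0 = \left(-6\right) 0 = 0$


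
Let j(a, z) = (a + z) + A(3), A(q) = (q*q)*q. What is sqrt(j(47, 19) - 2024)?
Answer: I*sqrt(1931) ≈ 43.943*I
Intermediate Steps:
A(q) = q**3 (A(q) = q**2*q = q**3)
j(a, z) = 27 + a + z (j(a, z) = (a + z) + 3**3 = (a + z) + 27 = 27 + a + z)
sqrt(j(47, 19) - 2024) = sqrt((27 + 47 + 19) - 2024) = sqrt(93 - 2024) = sqrt(-1931) = I*sqrt(1931)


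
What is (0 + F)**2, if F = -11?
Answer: 121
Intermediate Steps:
(0 + F)**2 = (0 - 11)**2 = (-11)**2 = 121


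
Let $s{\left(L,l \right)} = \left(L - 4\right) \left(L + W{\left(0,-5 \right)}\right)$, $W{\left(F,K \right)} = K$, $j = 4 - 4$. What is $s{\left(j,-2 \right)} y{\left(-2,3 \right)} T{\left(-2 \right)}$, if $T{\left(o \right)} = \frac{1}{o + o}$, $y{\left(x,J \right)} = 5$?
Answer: $-25$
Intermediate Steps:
$j = 0$
$T{\left(o \right)} = \frac{1}{2 o}$
$s{\left(L,l \right)} = \left(-5 + L\right) \left(-4 + L\right)$ ($s{\left(L,l \right)} = \left(L - 4\right) \left(L - 5\right) = \left(-4 + L\right) \left(-5 + L\right) = \left(-5 + L\right) \left(-4 + L\right)$)
$s{\left(j,-2 \right)} y{\left(-2,3 \right)} T{\left(-2 \right)} = \left(20 + 0^{2} - 0\right) 5 \frac{1}{2 \left(-2\right)} = \left(20 + 0 + 0\right) 5 \cdot \frac{1}{2} \left(- \frac{1}{2}\right) = 20 \cdot 5 \left(- \frac{1}{4}\right) = 100 \left(- \frac{1}{4}\right) = -25$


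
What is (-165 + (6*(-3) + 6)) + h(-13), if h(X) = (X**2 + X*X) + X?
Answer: 148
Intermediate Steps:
h(X) = X + 2*X**2 (h(X) = (X**2 + X**2) + X = 2*X**2 + X = X + 2*X**2)
(-165 + (6*(-3) + 6)) + h(-13) = (-165 + (6*(-3) + 6)) - 13*(1 + 2*(-13)) = (-165 + (-18 + 6)) - 13*(1 - 26) = (-165 - 12) - 13*(-25) = -177 + 325 = 148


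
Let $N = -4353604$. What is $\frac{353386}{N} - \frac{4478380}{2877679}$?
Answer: $- \frac{10257012276307}{6264137402558} \approx -1.6374$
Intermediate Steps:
$\frac{353386}{N} - \frac{4478380}{2877679} = \frac{353386}{-4353604} - \frac{4478380}{2877679} = 353386 \left(- \frac{1}{4353604}\right) - \frac{4478380}{2877679} = - \frac{176693}{2176802} - \frac{4478380}{2877679} = - \frac{10257012276307}{6264137402558}$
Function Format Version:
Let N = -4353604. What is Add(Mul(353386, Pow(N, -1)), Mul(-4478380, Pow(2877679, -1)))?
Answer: Rational(-10257012276307, 6264137402558) ≈ -1.6374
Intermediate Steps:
Add(Mul(353386, Pow(N, -1)), Mul(-4478380, Pow(2877679, -1))) = Add(Mul(353386, Pow(-4353604, -1)), Mul(-4478380, Pow(2877679, -1))) = Add(Mul(353386, Rational(-1, 4353604)), Mul(-4478380, Rational(1, 2877679))) = Add(Rational(-176693, 2176802), Rational(-4478380, 2877679)) = Rational(-10257012276307, 6264137402558)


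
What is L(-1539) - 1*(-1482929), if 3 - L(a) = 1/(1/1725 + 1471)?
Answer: 3762904357907/2537476 ≈ 1.4829e+6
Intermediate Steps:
L(a) = 7610703/2537476 (L(a) = 3 - 1/(1/1725 + 1471) = 3 - 1/2537476/1725 = 3 - 1*1725/2537476 = 3 - 1725/2537476 = 7610703/2537476)
L(-1539) - 1*(-1482929) = 7610703/2537476 - 1*(-1482929) = 7610703/2537476 + 1482929 = 3762904357907/2537476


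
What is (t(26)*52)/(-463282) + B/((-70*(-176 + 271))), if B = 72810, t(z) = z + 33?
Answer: -1687598231/154041265 ≈ -10.955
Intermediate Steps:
t(z) = 33 + z
(t(26)*52)/(-463282) + B/((-70*(-176 + 271))) = ((33 + 26)*52)/(-463282) + 72810/((-70*(-176 + 271))) = (59*52)*(-1/463282) + 72810/((-70*95)) = 3068*(-1/463282) + 72810/(-6650) = -1534/231641 + 72810*(-1/6650) = -1534/231641 - 7281/665 = -1687598231/154041265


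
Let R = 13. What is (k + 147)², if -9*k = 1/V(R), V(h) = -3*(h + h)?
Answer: 10649208025/492804 ≈ 21609.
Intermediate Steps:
V(h) = -6*h
k = 1/702 (k = -1/(9*((-6*13))) = -⅑/(-78) = -⅑*(-1/78) = 1/702 ≈ 0.0014245)
(k + 147)² = (1/702 + 147)² = (103195/702)² = 10649208025/492804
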